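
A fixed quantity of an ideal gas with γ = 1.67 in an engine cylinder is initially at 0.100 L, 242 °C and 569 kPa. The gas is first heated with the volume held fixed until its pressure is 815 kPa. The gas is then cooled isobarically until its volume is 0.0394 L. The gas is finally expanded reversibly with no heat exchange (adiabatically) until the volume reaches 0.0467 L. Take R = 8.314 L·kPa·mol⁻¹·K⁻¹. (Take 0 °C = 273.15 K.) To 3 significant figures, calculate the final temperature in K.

Convert: T₁ = 515.1 K.
V constant ⇒ P ∝ T: V₂ = V₁; T₂ = T₁·(P₂/P₁) = 737.9 K.
P constant ⇒ V ∝ T: P₃ = P₂; T₃ = T₂·(V₃/V₂) = 290.7 K.
Reversible adiabatic, γ = 1.67: T₄ = T₃·(V₃/V₄)^(γ−1) = 259.4 K; P₄ = P₃·(V₃/V₄)^γ = 613.6 kPa.

T₄ ≈ 259 K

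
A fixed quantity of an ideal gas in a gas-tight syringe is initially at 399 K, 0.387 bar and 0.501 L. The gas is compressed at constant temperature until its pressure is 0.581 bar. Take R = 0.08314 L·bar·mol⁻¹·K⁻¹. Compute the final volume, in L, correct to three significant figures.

V₂ ≈ 0.334 L

T constant ⇒ Boyle's law P V = const: T₂ = T₁; V₂ = V₁·(P₁/P₂) = 0.3337 L.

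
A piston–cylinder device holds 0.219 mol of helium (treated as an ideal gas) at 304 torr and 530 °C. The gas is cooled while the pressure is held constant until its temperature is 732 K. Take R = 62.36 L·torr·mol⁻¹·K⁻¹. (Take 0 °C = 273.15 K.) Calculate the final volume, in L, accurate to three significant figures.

Convert: T₁ = 803.1 K.
From PV = nRT: V₁ = nRT₁/P₁ = 36.08 L.
P constant ⇒ V ∝ T: P₂ = P₁; V₂ = V₁·(T₂/T₁) = 32.88 L.

V₂ ≈ 32.9 L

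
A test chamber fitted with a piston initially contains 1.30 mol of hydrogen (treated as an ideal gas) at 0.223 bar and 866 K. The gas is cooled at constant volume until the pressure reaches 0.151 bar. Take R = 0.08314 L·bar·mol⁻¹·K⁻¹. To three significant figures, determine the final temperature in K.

From PV = nRT: V₁ = nRT₁/P₁ = 419.7 L.
Isochoric, so P/T is constant: V₂ = V₁; T₂ = T₁·(P₂/P₁) = 586.4 K.

T₂ ≈ 586 K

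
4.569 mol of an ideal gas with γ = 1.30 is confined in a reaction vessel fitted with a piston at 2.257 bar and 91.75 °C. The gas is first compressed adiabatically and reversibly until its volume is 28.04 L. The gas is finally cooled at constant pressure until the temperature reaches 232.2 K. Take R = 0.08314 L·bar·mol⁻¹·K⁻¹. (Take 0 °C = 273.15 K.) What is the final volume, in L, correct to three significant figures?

V₃ ≈ 14.1 L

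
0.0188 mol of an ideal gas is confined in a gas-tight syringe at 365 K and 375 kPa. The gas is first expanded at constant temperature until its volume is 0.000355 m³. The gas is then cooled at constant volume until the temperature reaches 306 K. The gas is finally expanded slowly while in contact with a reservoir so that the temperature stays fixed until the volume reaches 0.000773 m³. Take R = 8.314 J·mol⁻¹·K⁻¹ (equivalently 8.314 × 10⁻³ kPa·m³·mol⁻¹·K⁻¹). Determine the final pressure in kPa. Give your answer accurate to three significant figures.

P₄ ≈ 61.9 kPa

From PV = nRT: V₁ = nRT₁/P₁ = 0.0001521 m³.
T constant ⇒ Boyle's law P V = const: T₂ = T₁; P₂ = P₁·(V₁/V₂) = 160.7 kPa.
Isochoric, so P/T is constant: V₃ = V₂; P₃ = P₂·(T₃/T₂) = 134.7 kPa.
T constant ⇒ Boyle's law P V = const: T₄ = T₃; P₄ = P₃·(V₃/V₄) = 61.87 kPa.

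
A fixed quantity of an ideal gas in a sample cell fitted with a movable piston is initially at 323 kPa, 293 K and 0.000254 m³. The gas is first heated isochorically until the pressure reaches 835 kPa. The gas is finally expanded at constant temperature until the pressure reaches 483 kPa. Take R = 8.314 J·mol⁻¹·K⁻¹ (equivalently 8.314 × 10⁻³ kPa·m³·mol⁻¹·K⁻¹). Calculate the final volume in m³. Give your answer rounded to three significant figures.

V constant ⇒ P ∝ T: V₂ = V₁; T₂ = T₁·(P₂/P₁) = 757.4 K.
T constant ⇒ Boyle's law P V = const: T₃ = T₂; V₃ = V₂·(P₂/P₃) = 0.0004391 m³.

V₃ ≈ 0.000439 m³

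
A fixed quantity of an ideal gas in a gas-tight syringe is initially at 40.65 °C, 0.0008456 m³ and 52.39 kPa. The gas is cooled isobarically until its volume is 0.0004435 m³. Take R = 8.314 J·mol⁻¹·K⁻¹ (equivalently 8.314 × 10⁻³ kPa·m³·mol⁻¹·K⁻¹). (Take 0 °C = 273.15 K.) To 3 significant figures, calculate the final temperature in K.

T₂ ≈ 165 K

Convert: T₁ = 313.8 K.
P constant ⇒ V ∝ T: P₂ = P₁; T₂ = T₁·(V₂/V₁) = 164.6 K.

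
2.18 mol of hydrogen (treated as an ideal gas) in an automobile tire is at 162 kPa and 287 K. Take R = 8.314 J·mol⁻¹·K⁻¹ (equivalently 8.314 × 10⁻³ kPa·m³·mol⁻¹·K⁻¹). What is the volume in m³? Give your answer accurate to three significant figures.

PV = nRT ⇒ V = nRT/P = (2.18 × 8.314 × 10⁻³ × 287) / 162

V ≈ 0.0321 m³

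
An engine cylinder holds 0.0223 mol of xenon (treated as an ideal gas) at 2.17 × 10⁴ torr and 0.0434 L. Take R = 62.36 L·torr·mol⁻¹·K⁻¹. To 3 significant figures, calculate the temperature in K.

PV = nRT ⇒ T = PV/(nR) = (2.17e+04 × 0.0434) / (0.0223 × 62.36)

T ≈ 677 K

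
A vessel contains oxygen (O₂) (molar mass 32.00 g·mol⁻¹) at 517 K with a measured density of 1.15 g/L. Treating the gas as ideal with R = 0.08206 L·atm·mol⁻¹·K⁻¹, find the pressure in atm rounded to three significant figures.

P ≈ 1.52 atm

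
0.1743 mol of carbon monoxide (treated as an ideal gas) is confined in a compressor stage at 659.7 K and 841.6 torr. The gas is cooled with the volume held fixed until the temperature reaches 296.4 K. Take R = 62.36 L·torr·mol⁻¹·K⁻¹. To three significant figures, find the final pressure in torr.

P₂ ≈ 378 torr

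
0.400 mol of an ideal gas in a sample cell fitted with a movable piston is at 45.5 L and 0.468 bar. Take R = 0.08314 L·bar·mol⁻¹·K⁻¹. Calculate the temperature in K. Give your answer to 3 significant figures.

PV = nRT ⇒ T = PV/(nR) = (0.468 × 45.5) / (0.400 × 0.08314)

T ≈ 640 K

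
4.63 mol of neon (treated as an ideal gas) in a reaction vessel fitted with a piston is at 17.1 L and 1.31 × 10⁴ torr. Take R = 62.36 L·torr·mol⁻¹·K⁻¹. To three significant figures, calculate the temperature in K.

PV = nRT ⇒ T = PV/(nR) = (1.31e+04 × 17.1) / (4.63 × 62.36)

T ≈ 776 K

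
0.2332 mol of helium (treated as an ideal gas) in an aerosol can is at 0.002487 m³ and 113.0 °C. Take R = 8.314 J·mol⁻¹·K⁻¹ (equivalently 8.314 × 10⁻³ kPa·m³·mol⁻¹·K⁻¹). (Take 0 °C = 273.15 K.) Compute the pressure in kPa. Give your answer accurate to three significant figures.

P ≈ 301 kPa

Convert: T = 386.15 K.
PV = nRT ⇒ P = nRT/V = (0.2332 × 8.314 × 10⁻³ × 386.15) / 0.002487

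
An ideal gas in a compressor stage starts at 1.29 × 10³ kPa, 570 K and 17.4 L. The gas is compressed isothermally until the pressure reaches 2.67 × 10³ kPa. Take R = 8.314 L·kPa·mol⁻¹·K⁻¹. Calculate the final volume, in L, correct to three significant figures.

T constant ⇒ Boyle's law P V = const: T₂ = T₁; V₂ = V₁·(P₁/P₂) = 8.407 L.

V₂ ≈ 8.41 L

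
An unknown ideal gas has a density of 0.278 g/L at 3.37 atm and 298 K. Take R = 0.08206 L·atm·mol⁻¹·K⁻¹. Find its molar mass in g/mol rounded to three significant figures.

M ≈ 2.02 g/mol

ρ = PM/(RT) ⇒ M = ρRT/P = (0.278 × 0.08206 × 298.0) / 3.37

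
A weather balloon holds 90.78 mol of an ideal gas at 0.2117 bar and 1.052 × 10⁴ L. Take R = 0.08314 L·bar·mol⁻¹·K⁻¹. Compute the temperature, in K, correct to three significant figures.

T ≈ 295 K

PV = nRT ⇒ T = PV/(nR) = (0.2117 × 1.052e+04) / (90.78 × 0.08314)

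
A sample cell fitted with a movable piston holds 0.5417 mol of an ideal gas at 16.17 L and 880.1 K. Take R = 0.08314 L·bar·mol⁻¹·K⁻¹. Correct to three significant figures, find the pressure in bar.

P ≈ 2.45 bar

PV = nRT ⇒ P = nRT/V = (0.5417 × 0.08314 × 880.1) / 16.17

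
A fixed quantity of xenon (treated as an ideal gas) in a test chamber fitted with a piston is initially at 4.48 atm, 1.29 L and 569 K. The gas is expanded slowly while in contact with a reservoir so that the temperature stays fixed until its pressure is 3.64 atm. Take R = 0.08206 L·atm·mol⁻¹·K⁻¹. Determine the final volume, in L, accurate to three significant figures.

V₂ ≈ 1.59 L

T constant ⇒ Boyle's law P V = const: T₂ = T₁; V₂ = V₁·(P₁/P₂) = 1.588 L.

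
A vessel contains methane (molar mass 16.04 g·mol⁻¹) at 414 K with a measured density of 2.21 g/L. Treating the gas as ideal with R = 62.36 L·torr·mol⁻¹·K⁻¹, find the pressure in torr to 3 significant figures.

ρ = PM/(RT) ⇒ P = ρRT/M = (2.21 × 62.36 × 414.0) / 16.04

P ≈ 3.56e+03 torr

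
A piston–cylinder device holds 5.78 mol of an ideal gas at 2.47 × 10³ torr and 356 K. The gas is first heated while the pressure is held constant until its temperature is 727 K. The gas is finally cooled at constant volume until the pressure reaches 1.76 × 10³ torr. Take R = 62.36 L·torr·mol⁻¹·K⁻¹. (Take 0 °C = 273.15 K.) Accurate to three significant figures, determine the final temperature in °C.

T₃ ≈ 245 °C

From PV = nRT: V₁ = nRT₁/P₁ = 51.95 L.
P constant ⇒ V ∝ T: P₂ = P₁; V₂ = V₁·(T₂/T₁) = 106.1 L.
Isochoric, so P/T is constant: V₃ = V₂; T₃ = T₂·(P₃/P₂) = 518.0 K.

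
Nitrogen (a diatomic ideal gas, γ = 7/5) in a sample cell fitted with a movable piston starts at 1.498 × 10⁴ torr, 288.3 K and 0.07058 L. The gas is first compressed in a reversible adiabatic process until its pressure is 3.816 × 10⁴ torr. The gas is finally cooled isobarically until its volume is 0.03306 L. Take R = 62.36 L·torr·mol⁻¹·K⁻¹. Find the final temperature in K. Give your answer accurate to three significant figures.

Adiabatic (γ = 7/5), T V^(γ−1) and P V^γ constant: T₂ = T₁·(P₂/P₁)^((γ−1)/γ) = 376.6 K; V₂ = V₁·(P₁/P₂)^(1/γ) = 0.03619 L.
P constant ⇒ V ∝ T: P₃ = P₂; T₃ = T₂·(V₃/V₂) = 344.0 K.

T₃ ≈ 344 K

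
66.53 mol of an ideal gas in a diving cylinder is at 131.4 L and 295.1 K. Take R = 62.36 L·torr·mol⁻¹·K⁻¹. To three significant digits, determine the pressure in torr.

P ≈ 9.32e+03 torr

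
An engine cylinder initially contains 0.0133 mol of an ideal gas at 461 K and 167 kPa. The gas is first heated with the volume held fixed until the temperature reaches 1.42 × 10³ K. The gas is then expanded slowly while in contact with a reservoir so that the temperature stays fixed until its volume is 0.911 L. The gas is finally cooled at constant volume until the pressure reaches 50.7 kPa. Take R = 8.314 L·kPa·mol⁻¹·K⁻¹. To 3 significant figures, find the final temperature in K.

From PV = nRT: V₁ = nRT₁/P₁ = 0.3052 L.
V constant ⇒ P ∝ T: V₂ = V₁; P₂ = P₁·(T₂/T₁) = 514.4 kPa.
Isothermal, so P V is constant: T₃ = T₂; P₃ = P₂·(V₂/V₃) = 172.4 kPa.
Isochoric, so P/T is constant: V₄ = V₃; T₄ = T₃·(P₄/P₃) = 417.7 K.

T₄ ≈ 418 K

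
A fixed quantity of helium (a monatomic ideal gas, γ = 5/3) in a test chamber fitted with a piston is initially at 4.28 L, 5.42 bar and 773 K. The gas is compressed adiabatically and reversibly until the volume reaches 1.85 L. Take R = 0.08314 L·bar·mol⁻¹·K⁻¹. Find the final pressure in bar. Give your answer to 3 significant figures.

P₂ ≈ 21.9 bar

Adiabatic (γ = 5/3), T V^(γ−1) and P V^γ constant: T₂ = T₁·(V₁/V₂)^(γ−1) = 1352 K; P₂ = P₁·(V₁/V₂)^γ = 21.93 bar.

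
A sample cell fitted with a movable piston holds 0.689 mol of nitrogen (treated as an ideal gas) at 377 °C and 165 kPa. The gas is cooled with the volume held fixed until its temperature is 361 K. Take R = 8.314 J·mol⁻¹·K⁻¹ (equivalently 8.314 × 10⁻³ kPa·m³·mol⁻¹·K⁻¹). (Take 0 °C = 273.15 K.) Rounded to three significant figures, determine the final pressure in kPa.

P₂ ≈ 91.6 kPa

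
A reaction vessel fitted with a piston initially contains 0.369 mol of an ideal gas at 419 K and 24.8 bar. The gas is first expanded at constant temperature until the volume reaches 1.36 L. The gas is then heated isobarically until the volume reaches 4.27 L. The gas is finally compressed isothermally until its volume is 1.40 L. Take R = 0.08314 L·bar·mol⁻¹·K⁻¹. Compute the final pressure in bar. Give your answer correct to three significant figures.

P₄ ≈ 28.8 bar

From PV = nRT: V₁ = nRT₁/P₁ = 0.5183 L.
Isothermal, so P V is constant: T₂ = T₁; P₂ = P₁·(V₁/V₂) = 9.452 bar.
P constant ⇒ V ∝ T: P₃ = P₂; T₃ = T₂·(V₃/V₂) = 1316 K.
Isothermal, so P V is constant: T₄ = T₃; P₄ = P₃·(V₃/V₄) = 28.83 bar.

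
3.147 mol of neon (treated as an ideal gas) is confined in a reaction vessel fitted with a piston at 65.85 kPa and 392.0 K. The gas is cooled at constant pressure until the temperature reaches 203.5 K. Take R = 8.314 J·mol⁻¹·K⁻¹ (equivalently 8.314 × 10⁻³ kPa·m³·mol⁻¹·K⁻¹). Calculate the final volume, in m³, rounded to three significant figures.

From PV = nRT: V₁ = nRT₁/P₁ = 0.1558 m³.
P constant ⇒ V ∝ T: P₂ = P₁; V₂ = V₁·(T₂/T₁) = 0.08086 m³.

V₂ ≈ 0.0809 m³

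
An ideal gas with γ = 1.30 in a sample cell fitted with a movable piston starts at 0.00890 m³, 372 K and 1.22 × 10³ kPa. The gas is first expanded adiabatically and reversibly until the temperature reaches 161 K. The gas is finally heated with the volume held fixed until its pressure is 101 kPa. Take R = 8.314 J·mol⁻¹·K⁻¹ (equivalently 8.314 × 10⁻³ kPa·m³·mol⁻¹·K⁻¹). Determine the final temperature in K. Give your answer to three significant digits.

Adiabatic (γ = 1.30), T V^(γ−1) and P V^γ constant: P₂ = P₁·(T₂/T₁)^(γ/(γ−1)) = 32.38 kPa; V₂ = V₁·(T₁/T₂)^(1/(γ−1)) = 0.1451 m³.
V constant ⇒ P ∝ T: V₃ = V₂; T₃ = T₂·(P₃/P₂) = 502.2 K.

T₃ ≈ 502 K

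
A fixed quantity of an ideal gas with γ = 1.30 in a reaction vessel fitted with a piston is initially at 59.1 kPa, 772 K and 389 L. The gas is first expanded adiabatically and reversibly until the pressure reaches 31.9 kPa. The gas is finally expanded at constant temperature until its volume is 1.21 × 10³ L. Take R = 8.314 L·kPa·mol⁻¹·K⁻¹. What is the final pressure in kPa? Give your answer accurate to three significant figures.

Reversible adiabatic, γ = 1.30: T₂ = T₁·(P₂/P₁)^((γ−1)/γ) = 669.6 K; V₂ = V₁·(P₁/P₂)^(1/γ) = 625.1 L.
T constant ⇒ Boyle's law P V = const: T₃ = T₂; P₃ = P₂·(V₂/V₃) = 16.48 kPa.

P₃ ≈ 16.5 kPa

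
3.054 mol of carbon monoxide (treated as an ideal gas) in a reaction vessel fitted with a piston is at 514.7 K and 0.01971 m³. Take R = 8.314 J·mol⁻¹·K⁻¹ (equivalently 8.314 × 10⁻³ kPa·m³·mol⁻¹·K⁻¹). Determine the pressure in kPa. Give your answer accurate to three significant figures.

P ≈ 663 kPa

PV = nRT ⇒ P = nRT/V = (3.054 × 8.314 × 10⁻³ × 514.7) / 0.01971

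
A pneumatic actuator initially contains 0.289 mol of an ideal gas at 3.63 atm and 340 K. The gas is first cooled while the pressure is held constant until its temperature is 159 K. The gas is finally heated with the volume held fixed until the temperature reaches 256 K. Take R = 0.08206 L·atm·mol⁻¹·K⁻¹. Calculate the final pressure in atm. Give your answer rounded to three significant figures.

From PV = nRT: V₁ = nRT₁/P₁ = 2.221 L.
Isobaric, so V/T is constant: P₂ = P₁; V₂ = V₁·(T₂/T₁) = 1.039 L.
Isochoric, so P/T is constant: V₃ = V₂; P₃ = P₂·(T₃/T₂) = 5.845 atm.

P₃ ≈ 5.84 atm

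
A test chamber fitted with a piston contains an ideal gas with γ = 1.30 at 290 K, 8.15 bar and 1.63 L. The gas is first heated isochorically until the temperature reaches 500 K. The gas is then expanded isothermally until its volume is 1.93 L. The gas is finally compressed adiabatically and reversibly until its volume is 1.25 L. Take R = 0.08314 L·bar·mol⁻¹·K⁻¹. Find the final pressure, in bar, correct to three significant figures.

Isochoric, so P/T is constant: V₂ = V₁; P₂ = P₁·(T₂/T₁) = 14.05 bar.
T constant ⇒ Boyle's law P V = const: T₃ = T₂; P₃ = P₂·(V₂/V₃) = 11.87 bar.
Adiabatic (γ = 1.30), T V^(γ−1) and P V^γ constant: T₄ = T₃·(V₃/V₄)^(γ−1) = 569.6 K; P₄ = P₃·(V₃/V₄)^γ = 20.87 bar.

P₄ ≈ 20.9 bar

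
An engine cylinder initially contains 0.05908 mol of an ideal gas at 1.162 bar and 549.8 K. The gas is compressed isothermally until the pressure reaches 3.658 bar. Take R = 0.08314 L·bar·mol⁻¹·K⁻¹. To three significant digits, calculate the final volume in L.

V₂ ≈ 0.738 L

From PV = nRT: V₁ = nRT₁/P₁ = 2.324 L.
T constant ⇒ Boyle's law P V = const: T₂ = T₁; V₂ = V₁·(P₁/P₂) = 0.7383 L.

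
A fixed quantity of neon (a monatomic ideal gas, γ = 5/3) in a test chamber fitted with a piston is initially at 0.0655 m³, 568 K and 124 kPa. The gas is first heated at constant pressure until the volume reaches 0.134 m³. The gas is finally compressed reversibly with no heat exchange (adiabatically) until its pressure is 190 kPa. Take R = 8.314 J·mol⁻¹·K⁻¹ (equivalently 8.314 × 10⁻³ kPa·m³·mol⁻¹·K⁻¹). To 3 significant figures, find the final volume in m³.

V₃ ≈ 0.104 m³

Isobaric, so V/T is constant: P₂ = P₁; T₂ = T₁·(V₂/V₁) = 1162 K.
Adiabatic (γ = 5/3), T V^(γ−1) and P V^γ constant: T₃ = T₂·(P₃/P₂)^((γ−1)/γ) = 1378 K; V₃ = V₂·(P₂/P₃)^(1/γ) = 0.1037 m³.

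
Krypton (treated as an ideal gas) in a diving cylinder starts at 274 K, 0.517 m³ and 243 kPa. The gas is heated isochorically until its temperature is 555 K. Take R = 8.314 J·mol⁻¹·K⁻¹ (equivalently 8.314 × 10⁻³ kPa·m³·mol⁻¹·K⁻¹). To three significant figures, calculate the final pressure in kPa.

P₂ ≈ 492 kPa

V constant ⇒ P ∝ T: V₂ = V₁; P₂ = P₁·(T₂/T₁) = 492.2 kPa.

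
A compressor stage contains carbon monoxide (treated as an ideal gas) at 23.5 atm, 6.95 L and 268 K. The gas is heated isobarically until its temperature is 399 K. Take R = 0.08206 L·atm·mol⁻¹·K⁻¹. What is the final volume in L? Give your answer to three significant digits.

V₂ ≈ 10.3 L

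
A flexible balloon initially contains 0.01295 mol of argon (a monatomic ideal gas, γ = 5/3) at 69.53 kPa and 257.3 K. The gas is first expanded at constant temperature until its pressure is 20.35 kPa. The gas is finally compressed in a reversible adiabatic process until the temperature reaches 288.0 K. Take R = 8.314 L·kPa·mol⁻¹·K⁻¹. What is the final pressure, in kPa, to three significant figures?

P₃ ≈ 27.0 kPa

From PV = nRT: V₁ = nRT₁/P₁ = 0.3984 L.
T constant ⇒ Boyle's law P V = const: T₂ = T₁; V₂ = V₁·(P₁/P₂) = 1.361 L.
Adiabatic (γ = 5/3), T V^(γ−1) and P V^γ constant: P₃ = P₂·(T₃/T₂)^(γ/(γ−1)) = 26.97 kPa; V₃ = V₂·(T₂/T₃)^(1/(γ−1)) = 1.150 L.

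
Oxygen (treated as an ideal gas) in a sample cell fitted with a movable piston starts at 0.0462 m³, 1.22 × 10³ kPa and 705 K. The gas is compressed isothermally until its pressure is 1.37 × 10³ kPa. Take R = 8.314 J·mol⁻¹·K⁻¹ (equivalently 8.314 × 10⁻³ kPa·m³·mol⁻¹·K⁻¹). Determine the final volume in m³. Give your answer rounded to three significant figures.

T constant ⇒ Boyle's law P V = const: T₂ = T₁; V₂ = V₁·(P₁/P₂) = 0.04114 m³.

V₂ ≈ 0.0411 m³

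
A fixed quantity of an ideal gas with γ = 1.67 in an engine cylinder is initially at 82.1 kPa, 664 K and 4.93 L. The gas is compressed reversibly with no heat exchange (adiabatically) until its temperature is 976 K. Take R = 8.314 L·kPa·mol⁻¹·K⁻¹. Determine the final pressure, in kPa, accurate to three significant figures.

Adiabatic (γ = 1.67), T V^(γ−1) and P V^γ constant: P₂ = P₁·(T₂/T₁)^(γ/(γ−1)) = 214.4 kPa; V₂ = V₁·(T₁/T₂)^(1/(γ−1)) = 2.774 L.

P₂ ≈ 214 kPa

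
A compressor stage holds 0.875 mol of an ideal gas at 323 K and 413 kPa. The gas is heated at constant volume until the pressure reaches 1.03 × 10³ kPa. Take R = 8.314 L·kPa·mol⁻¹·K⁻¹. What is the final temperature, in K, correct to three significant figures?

T₂ ≈ 806 K

From PV = nRT: V₁ = nRT₁/P₁ = 5.689 L.
V constant ⇒ P ∝ T: V₂ = V₁; T₂ = T₁·(P₂/P₁) = 805.5 K.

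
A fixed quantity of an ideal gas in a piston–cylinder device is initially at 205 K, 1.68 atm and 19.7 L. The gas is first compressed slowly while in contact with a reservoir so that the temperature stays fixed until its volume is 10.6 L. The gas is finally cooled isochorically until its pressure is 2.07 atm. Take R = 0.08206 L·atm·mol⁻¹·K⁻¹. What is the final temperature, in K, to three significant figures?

T constant ⇒ Boyle's law P V = const: T₂ = T₁; P₂ = P₁·(V₁/V₂) = 3.122 atm.
Isochoric, so P/T is constant: V₃ = V₂; T₃ = T₂·(P₃/P₂) = 135.9 K.

T₃ ≈ 136 K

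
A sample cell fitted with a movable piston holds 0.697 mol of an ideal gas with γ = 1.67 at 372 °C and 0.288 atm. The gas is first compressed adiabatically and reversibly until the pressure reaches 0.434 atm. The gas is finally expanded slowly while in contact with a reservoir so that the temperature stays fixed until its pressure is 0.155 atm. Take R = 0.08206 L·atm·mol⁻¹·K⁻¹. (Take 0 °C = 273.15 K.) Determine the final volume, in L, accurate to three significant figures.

Convert: T₁ = 645.1 K.
From PV = nRT: V₁ = nRT₁/P₁ = 128.1 L.
Adiabatic (γ = 1.67), T V^(γ−1) and P V^γ constant: T₂ = T₁·(P₂/P₁)^((γ−1)/γ) = 760.5 K; V₂ = V₁·(P₁/P₂)^(1/γ) = 100.2 L.
Isothermal, so P V is constant: T₃ = T₂; V₃ = V₂·(P₂/P₃) = 280.6 L.

V₃ ≈ 281 L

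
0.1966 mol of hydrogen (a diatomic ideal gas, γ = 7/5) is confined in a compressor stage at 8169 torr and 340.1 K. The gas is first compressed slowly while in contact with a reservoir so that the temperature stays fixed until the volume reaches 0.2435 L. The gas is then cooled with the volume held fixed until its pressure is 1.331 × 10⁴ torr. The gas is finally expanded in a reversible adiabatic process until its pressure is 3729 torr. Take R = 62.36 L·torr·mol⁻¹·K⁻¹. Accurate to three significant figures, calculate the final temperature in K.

From PV = nRT: V₁ = nRT₁/P₁ = 0.5104 L.
Isothermal, so P V is constant: T₂ = T₁; P₂ = P₁·(V₁/V₂) = 1.712e+04 torr.
V constant ⇒ P ∝ T: V₃ = V₂; T₃ = T₂·(P₃/P₂) = 264.4 K.
Reversible adiabatic, γ = 7/5: T₄ = T₃·(P₄/P₃)^((γ−1)/γ) = 183.8 K; V₄ = V₃·(P₃/P₄)^(1/γ) = 0.6042 L.

T₄ ≈ 184 K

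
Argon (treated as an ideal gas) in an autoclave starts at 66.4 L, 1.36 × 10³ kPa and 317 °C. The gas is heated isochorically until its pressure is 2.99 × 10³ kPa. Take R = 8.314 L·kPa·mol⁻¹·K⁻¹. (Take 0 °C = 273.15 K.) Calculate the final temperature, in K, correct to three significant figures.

Convert: T₁ = 590.1 K.
V constant ⇒ P ∝ T: V₂ = V₁; T₂ = T₁·(P₂/P₁) = 1297 K.

T₂ ≈ 1.30e+03 K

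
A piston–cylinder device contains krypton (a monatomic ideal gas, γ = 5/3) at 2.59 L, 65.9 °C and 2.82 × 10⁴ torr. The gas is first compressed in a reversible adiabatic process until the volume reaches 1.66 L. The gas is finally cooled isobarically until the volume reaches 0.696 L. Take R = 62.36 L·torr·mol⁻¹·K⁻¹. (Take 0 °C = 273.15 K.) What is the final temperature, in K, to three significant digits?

T₃ ≈ 191 K

Convert: T₁ = 339.0 K.
Reversible adiabatic, γ = 5/3: T₂ = T₁·(V₁/V₂)^(γ−1) = 456.1 K; P₂ = P₁·(V₁/V₂)^γ = 5.919e+04 torr.
P constant ⇒ V ∝ T: P₃ = P₂; T₃ = T₂·(V₃/V₂) = 191.2 K.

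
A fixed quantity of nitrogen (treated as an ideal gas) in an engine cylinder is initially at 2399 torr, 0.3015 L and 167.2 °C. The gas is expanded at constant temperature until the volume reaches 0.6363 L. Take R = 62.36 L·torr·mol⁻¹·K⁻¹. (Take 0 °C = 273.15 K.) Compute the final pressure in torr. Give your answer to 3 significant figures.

P₂ ≈ 1.14e+03 torr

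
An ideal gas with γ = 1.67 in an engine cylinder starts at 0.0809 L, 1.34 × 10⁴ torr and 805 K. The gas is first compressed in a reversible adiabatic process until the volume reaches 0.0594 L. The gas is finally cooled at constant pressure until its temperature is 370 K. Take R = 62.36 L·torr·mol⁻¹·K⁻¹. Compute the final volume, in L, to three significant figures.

V₃ ≈ 0.0222 L

Reversible adiabatic, γ = 1.67: T₂ = T₁·(V₁/V₂)^(γ−1) = 990.1 K; P₂ = P₁·(V₁/V₂)^γ = 2.245e+04 torr.
Isobaric, so V/T is constant: P₃ = P₂; V₃ = V₂·(T₃/T₂) = 0.02220 L.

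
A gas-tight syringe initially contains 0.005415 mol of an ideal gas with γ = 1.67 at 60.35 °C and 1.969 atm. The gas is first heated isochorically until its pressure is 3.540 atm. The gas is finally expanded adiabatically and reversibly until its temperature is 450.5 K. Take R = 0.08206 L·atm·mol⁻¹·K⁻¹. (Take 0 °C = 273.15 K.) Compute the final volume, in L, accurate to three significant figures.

Convert: T₁ = 333.5 K.
From PV = nRT: V₁ = nRT₁/P₁ = 0.07526 L.
Isochoric, so P/T is constant: V₂ = V₁; T₂ = T₁·(P₂/P₁) = 599.6 K.
Adiabatic (γ = 1.67), T V^(γ−1) and P V^γ constant: P₃ = P₂·(T₃/T₂)^(γ/(γ−1)) = 1.736 atm; V₃ = V₂·(T₂/T₃)^(1/(γ−1)) = 0.1153 L.

V₃ ≈ 0.115 L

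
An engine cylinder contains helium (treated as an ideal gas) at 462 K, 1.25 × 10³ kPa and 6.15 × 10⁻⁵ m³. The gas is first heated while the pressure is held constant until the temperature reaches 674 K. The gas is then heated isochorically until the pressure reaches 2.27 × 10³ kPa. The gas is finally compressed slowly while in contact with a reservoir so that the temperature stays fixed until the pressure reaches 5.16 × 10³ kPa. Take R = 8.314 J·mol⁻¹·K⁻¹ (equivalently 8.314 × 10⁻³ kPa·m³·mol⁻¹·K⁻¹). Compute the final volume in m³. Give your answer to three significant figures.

V₄ ≈ 3.95e-05 m³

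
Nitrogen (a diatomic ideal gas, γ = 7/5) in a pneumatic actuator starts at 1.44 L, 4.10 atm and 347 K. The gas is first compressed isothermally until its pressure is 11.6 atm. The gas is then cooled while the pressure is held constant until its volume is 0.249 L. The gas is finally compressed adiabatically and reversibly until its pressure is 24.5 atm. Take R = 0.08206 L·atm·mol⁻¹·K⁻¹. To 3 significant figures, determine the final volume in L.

V₄ ≈ 0.146 L

Isothermal, so P V is constant: T₂ = T₁; V₂ = V₁·(P₁/P₂) = 0.5090 L.
Isobaric, so V/T is constant: P₃ = P₂; T₃ = T₂·(V₃/V₂) = 169.8 K.
Adiabatic (γ = 7/5), T V^(γ−1) and P V^γ constant: T₄ = T₃·(P₄/P₃)^((γ−1)/γ) = 210.2 K; V₄ = V₃·(P₃/P₄)^(1/γ) = 0.1460 L.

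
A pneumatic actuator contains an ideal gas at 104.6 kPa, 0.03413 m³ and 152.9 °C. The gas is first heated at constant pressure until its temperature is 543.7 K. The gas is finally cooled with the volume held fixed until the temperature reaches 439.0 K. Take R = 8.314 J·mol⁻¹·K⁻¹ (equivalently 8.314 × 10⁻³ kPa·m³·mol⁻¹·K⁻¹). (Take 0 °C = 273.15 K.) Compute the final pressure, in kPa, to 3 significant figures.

Convert: T₁ = 426.0 K.
Isobaric, so V/T is constant: P₂ = P₁; V₂ = V₁·(T₂/T₁) = 0.04355 m³.
V constant ⇒ P ∝ T: V₃ = V₂; P₃ = P₂·(T₃/T₂) = 84.46 kPa.

P₃ ≈ 84.5 kPa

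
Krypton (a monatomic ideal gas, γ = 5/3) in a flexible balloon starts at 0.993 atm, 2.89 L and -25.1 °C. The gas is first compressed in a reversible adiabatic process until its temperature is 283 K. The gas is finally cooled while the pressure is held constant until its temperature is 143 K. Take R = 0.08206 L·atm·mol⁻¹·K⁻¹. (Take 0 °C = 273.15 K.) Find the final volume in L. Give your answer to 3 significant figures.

V₃ ≈ 1.20 L

Convert: T₁ = 248.0 K.
Reversible adiabatic, γ = 5/3: P₂ = P₁·(T₂/T₁)^(γ/(γ−1)) = 1.381 atm; V₂ = V₁·(T₁/T₂)^(1/(γ−1)) = 2.372 L.
Isobaric, so V/T is constant: P₃ = P₂; V₃ = V₂·(T₃/T₂) = 1.198 L.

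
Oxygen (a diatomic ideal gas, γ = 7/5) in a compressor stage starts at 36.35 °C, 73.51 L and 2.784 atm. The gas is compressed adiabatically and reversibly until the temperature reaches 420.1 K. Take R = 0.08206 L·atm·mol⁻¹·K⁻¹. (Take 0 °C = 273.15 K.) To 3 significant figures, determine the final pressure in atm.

Convert: T₁ = 309.5 K.
Reversible adiabatic, γ = 7/5: P₂ = P₁·(T₂/T₁)^(γ/(γ−1)) = 8.111 atm; V₂ = V₁·(T₁/T₂)^(1/(γ−1)) = 34.25 L.

P₂ ≈ 8.11 atm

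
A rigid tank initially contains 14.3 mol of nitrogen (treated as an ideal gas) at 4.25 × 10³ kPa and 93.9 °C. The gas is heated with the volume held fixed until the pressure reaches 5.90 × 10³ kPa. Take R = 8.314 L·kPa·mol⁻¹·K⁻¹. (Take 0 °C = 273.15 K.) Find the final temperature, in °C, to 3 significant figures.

Convert: T₁ = 367.0 K.
From PV = nRT: V₁ = nRT₁/P₁ = 10.27 L.
V constant ⇒ P ∝ T: V₂ = V₁; T₂ = T₁·(P₂/P₁) = 509.6 K.

T₂ ≈ 236 °C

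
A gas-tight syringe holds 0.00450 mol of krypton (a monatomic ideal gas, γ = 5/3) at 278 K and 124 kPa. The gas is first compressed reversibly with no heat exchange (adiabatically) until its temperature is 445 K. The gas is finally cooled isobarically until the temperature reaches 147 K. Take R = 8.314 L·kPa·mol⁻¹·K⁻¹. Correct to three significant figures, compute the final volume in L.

V₃ ≈ 0.0137 L

From PV = nRT: V₁ = nRT₁/P₁ = 0.08388 L.
Adiabatic (γ = 5/3), T V^(γ−1) and P V^γ constant: P₂ = P₁·(T₂/T₁)^(γ/(γ−1)) = 402.0 kPa; V₂ = V₁·(T₁/T₂)^(1/(γ−1)) = 0.04142 L.
P constant ⇒ V ∝ T: P₃ = P₂; V₃ = V₂·(T₃/T₂) = 0.01368 L.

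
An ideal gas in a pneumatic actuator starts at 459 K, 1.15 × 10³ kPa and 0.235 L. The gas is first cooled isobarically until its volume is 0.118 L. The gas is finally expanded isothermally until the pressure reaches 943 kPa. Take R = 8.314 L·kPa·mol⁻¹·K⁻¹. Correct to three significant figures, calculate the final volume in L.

P constant ⇒ V ∝ T: P₂ = P₁; T₂ = T₁·(V₂/V₁) = 230.5 K.
Isothermal, so P V is constant: T₃ = T₂; V₃ = V₂·(P₂/P₃) = 0.1439 L.

V₃ ≈ 0.144 L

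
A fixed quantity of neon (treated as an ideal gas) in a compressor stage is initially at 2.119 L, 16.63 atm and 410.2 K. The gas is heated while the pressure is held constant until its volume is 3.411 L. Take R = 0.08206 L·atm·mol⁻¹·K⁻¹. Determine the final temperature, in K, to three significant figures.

T₂ ≈ 660 K

Isobaric, so V/T is constant: P₂ = P₁; T₂ = T₁·(V₂/V₁) = 660.3 K.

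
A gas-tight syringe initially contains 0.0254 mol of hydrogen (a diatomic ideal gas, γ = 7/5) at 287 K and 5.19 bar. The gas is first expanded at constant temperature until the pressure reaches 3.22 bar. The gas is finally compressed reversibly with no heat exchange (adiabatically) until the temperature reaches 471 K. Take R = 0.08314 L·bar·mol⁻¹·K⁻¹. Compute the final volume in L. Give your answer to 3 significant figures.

From PV = nRT: V₁ = nRT₁/P₁ = 0.1168 L.
Isothermal, so P V is constant: T₂ = T₁; V₂ = V₁·(P₁/P₂) = 0.1882 L.
Adiabatic (γ = 7/5), T V^(γ−1) and P V^γ constant: P₃ = P₂·(T₃/T₂)^(γ/(γ−1)) = 18.23 bar; V₃ = V₂·(T₂/T₃)^(1/(γ−1)) = 0.05455 L.

V₃ ≈ 0.0546 L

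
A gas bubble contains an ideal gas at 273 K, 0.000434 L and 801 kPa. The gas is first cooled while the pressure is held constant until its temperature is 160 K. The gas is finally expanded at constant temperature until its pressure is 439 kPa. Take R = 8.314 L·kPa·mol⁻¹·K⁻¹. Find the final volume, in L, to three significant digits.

V₃ ≈ 0.000464 L

Isobaric, so V/T is constant: P₂ = P₁; V₂ = V₁·(T₂/T₁) = 0.0002544 L.
Isothermal, so P V is constant: T₃ = T₂; V₃ = V₂·(P₂/P₃) = 0.0004641 L.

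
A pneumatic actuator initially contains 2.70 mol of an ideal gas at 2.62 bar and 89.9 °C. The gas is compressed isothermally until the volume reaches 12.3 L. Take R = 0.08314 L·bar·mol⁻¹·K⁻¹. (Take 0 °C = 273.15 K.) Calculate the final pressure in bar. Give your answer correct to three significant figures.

Convert: T₁ = 363.0 K.
From PV = nRT: V₁ = nRT₁/P₁ = 31.11 L.
T constant ⇒ Boyle's law P V = const: T₂ = T₁; P₂ = P₁·(V₁/V₂) = 6.626 bar.

P₂ ≈ 6.63 bar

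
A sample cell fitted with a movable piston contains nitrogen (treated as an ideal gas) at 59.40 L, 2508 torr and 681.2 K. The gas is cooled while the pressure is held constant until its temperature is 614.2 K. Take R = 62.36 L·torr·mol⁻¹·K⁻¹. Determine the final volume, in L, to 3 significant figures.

V₂ ≈ 53.6 L

Isobaric, so V/T is constant: P₂ = P₁; V₂ = V₁·(T₂/T₁) = 53.56 L.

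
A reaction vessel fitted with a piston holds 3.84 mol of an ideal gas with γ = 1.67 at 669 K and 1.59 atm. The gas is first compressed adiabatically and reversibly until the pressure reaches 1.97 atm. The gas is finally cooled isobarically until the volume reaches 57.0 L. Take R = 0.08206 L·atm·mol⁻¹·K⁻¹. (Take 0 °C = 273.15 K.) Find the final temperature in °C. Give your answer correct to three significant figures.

From PV = nRT: V₁ = nRT₁/P₁ = 132.6 L.
Adiabatic (γ = 1.67), T V^(γ−1) and P V^γ constant: T₂ = T₁·(P₂/P₁)^((γ−1)/γ) = 729.1 K; V₂ = V₁·(P₁/P₂)^(1/γ) = 116.6 L.
Isobaric, so V/T is constant: P₃ = P₂; T₃ = T₂·(V₃/V₂) = 356.4 K.

T₃ ≈ 83.2 °C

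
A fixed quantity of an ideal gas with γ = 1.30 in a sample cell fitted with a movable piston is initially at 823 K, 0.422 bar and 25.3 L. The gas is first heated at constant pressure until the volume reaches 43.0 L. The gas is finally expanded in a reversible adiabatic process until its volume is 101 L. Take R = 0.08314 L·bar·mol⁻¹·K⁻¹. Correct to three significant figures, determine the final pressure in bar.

P₃ ≈ 0.139 bar

Isobaric, so V/T is constant: P₂ = P₁; T₂ = T₁·(V₂/V₁) = 1399 K.
Reversible adiabatic, γ = 1.30: T₃ = T₂·(V₂/V₃)^(γ−1) = 1083 K; P₃ = P₂·(V₂/V₃)^γ = 0.1391 bar.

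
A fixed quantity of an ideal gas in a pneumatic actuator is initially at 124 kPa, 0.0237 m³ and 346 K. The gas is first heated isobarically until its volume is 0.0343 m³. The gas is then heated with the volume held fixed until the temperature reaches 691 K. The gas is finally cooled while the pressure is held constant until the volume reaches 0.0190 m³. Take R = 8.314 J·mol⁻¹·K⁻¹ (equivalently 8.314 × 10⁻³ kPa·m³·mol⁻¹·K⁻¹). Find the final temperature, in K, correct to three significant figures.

T₄ ≈ 383 K

P constant ⇒ V ∝ T: P₂ = P₁; T₂ = T₁·(V₂/V₁) = 500.8 K.
V constant ⇒ P ∝ T: V₃ = V₂; P₃ = P₂·(T₃/T₂) = 171.1 kPa.
P constant ⇒ V ∝ T: P₄ = P₃; T₄ = T₃·(V₄/V₃) = 382.8 K.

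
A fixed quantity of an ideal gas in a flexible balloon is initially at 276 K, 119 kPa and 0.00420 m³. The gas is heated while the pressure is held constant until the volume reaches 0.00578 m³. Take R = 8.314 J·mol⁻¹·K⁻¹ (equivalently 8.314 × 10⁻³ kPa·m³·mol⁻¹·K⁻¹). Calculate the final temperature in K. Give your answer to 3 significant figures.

P constant ⇒ V ∝ T: P₂ = P₁; T₂ = T₁·(V₂/V₁) = 379.8 K.

T₂ ≈ 380 K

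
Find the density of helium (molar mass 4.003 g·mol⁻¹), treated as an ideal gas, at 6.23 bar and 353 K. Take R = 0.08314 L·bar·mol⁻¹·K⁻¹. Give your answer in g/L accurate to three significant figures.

ρ ≈ 0.850 g/L

ρ = PM/(RT) = (6.23 × 4.003) / (0.08314 × 353.0)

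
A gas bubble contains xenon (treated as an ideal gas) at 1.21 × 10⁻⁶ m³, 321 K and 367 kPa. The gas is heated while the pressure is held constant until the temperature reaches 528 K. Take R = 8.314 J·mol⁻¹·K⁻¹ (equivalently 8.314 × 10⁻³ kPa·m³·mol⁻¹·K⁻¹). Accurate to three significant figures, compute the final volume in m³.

Isobaric, so V/T is constant: P₂ = P₁; V₂ = V₁·(T₂/T₁) = 1.990e-06 m³.

V₂ ≈ 1.99e-06 m³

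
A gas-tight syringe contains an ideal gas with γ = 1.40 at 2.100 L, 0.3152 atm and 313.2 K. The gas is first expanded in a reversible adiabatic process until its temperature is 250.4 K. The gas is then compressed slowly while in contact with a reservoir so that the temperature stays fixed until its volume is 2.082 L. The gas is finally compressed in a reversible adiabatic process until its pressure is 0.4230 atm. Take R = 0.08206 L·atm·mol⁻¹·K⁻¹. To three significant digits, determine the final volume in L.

V₄ ≈ 1.45 L

Reversible adiabatic, γ = 1.40: P₂ = P₁·(T₂/T₁)^(γ/(γ−1)) = 0.1440 atm; V₂ = V₁·(T₁/T₂)^(1/(γ−1)) = 3.674 L.
T constant ⇒ Boyle's law P V = const: T₃ = T₂; P₃ = P₂·(V₂/V₃) = 0.2542 atm.
Adiabatic (γ = 1.40), T V^(γ−1) and P V^γ constant: T₄ = T₃·(P₄/P₃)^((γ−1)/γ) = 289.6 K; V₄ = V₃·(P₃/P₄)^(1/γ) = 1.447 L.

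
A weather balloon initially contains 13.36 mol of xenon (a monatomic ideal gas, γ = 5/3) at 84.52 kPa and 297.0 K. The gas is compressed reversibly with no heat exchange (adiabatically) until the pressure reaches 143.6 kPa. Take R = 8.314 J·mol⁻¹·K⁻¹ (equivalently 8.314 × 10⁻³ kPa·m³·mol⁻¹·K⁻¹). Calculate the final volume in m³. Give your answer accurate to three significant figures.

From PV = nRT: V₁ = nRT₁/P₁ = 0.3903 m³.
Adiabatic (γ = 5/3), T V^(γ−1) and P V^γ constant: T₂ = T₁·(P₂/P₁)^((γ−1)/γ) = 367.1 K; V₂ = V₁·(P₁/P₂)^(1/γ) = 0.2840 m³.

V₂ ≈ 0.284 m³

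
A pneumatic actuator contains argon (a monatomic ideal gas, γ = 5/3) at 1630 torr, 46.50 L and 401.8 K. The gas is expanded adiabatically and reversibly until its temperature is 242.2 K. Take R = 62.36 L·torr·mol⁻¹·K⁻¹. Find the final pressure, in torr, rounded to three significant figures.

P₂ ≈ 460 torr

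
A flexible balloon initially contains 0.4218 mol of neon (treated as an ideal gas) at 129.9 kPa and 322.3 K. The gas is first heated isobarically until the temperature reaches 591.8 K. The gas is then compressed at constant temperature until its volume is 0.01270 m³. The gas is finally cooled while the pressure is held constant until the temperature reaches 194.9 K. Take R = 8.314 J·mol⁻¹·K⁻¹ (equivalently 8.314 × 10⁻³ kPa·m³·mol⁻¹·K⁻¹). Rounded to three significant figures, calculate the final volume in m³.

From PV = nRT: V₁ = nRT₁/P₁ = 0.008701 m³.
P constant ⇒ V ∝ T: P₂ = P₁; V₂ = V₁·(T₂/T₁) = 0.01598 m³.
T constant ⇒ Boyle's law P V = const: T₃ = T₂; P₃ = P₂·(V₂/V₃) = 163.4 kPa.
Isobaric, so V/T is constant: P₄ = P₃; V₄ = V₃·(T₄/T₃) = 0.004183 m³.

V₄ ≈ 0.00418 m³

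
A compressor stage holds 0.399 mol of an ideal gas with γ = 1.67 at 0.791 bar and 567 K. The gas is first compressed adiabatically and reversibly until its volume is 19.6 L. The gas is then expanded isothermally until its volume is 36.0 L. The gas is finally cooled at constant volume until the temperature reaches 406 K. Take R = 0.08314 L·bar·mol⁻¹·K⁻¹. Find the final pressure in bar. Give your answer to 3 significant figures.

From PV = nRT: V₁ = nRT₁/P₁ = 23.78 L.
Adiabatic (γ = 1.67), T V^(γ−1) and P V^γ constant: T₂ = T₁·(V₁/V₂)^(γ−1) = 645.4 K; P₂ = P₁·(V₁/V₂)^γ = 1.092 bar.
T constant ⇒ Boyle's law P V = const: T₃ = T₂; P₃ = P₂·(V₂/V₃) = 0.5947 bar.
V constant ⇒ P ∝ T: V₄ = V₃; P₄ = P₃·(T₄/T₃) = 0.3741 bar.

P₄ ≈ 0.374 bar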